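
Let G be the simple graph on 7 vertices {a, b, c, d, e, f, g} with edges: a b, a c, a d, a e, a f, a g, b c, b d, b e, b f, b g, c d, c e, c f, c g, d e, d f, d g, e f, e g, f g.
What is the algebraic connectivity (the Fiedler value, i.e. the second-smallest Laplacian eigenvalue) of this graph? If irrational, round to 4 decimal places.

7

Reading degrees in the order [a, b, c, d, e, f, g] gives [6, 6, 6, 6, 6, 6, 6]; set D = diag(6, 6, 6, 6, 6, 6, 6) and form L = D - A. The smallest Laplacian eigenvalue is always 0. The next one, lambda_2 = 7, measures how hard the graph is to disconnect: larger values mean better connectivity. By the matrix-tree theorem the graph has (1/7) * product of the nonzero eigenvalues = 16807 spanning trees.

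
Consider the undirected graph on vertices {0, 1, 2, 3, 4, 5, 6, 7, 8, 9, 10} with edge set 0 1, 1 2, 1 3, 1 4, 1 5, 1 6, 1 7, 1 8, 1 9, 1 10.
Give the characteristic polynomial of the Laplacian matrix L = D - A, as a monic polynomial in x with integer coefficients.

x^11 - 20x^10 + 135x^9 - 480x^8 + 1050x^7 - 1512x^6 + 1470x^5 - 960x^4 + 405x^3 - 100x^2 + 11x

Each diagonal entry of L is the vertex degree and each off-diagonal entry is -1 where an edge is present, 0 otherwise; in the order [0, 1, 2, 3, 4, 5, 6, 7, 8, 9, 10] the diagonal is [1, 10, 1, 1, 1, 1, 1, 1, 1, 1, 1]. Computing det(xI - L) by cofactor expansion (or equivalently via sum-over-permutations) gives x^11 - 20x^10 + 135x^9 - 480x^8 + 1050x^7 - 1512x^6 + 1470x^5 - 960x^4 + 405x^3 - 100x^2 + 11x. Since p(0) = det(-L) = 0, x divides p(x). The largest eigenvalue, 11, is at most the vertex count 11.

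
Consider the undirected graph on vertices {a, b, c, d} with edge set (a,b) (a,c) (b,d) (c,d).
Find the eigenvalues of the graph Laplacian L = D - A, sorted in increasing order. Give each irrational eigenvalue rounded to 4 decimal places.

Reading degrees in the order [a, b, c, d] gives [2, 2, 2, 2]; set D = diag(2, 2, 2, 2) and form L = D - A. Since every row of L sums to 0, the all-ones vector is in the kernel and 0 is an eigenvalue. The single zero eigenvalue shows the graph is connected. By the matrix-tree theorem the graph has (1/4) * product of the nonzero eigenvalues = 4 spanning trees. The eigenvalues sum to 8, which equals trace(L) = 2|E|.

[0, 2, 2, 4]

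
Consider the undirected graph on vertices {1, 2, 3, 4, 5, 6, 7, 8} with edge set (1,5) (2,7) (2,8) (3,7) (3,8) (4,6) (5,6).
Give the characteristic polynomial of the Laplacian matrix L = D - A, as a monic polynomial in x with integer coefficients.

x^8 - 14x^7 + 78x^6 - 220x^5 + 328x^4 - 240x^3 + 64x^2

Each diagonal entry of L is the vertex degree and each off-diagonal entry is -1 where an edge is present, 0 otherwise; in the order [1, 2, 3, 4, 5, 6, 7, 8] the diagonal is [1, 2, 2, 1, 2, 2, 2, 2]. L has integer entries, so p(x) = det(xI - L) has integer coefficients. Expanding the determinant yields x^8 - 14x^7 + 78x^6 - 220x^5 + 328x^4 - 240x^3 + 64x^2. The coefficient of x^7 equals -trace(L) = -14, matching the sum of degrees. The eigenvalues sum to 14, which equals trace(L) = 2|E|.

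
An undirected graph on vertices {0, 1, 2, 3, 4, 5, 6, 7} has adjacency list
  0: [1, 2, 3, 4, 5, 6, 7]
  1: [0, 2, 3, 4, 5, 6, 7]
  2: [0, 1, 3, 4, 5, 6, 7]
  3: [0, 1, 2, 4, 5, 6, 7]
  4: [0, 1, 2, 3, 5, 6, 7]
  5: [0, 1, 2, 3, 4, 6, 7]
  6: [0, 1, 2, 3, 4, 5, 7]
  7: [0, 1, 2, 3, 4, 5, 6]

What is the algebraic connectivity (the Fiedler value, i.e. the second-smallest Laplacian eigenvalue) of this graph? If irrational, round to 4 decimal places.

8

Each diagonal entry of L is the vertex degree and each off-diagonal entry is -1 where an edge is present, 0 otherwise; in the order [0, 1, 2, 3, 4, 5, 6, 7] the diagonal is [7, 7, 7, 7, 7, 7, 7, 7]. The sorted Laplacian eigenvalues are [0, 8, 8, 8, 8, 8, 8, 8]; the algebraic connectivity is the second entry, 8. By the matrix-tree theorem the graph has (1/8) * product of the nonzero eigenvalues = 262144 spanning trees.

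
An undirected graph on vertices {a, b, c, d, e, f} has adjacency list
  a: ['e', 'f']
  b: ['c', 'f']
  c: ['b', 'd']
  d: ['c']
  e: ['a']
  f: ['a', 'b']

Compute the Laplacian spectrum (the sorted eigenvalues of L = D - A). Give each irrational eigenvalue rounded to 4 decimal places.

[0, 0.2679, 1, 2, 3, 3.7321]

Reading degrees in the order [a, b, c, d, e, f] gives [2, 2, 2, 1, 1, 2]; set D = diag(2, 2, 2, 1, 1, 2) and form L = D - A. Diagonalising L (or applying a numerical eigensolver to the 6x6 matrix) gives the spectrum above. The largest eigenvalue, 3.7321, is at most the vertex count 6. There is one zero in the spectrum, matching the 1 component.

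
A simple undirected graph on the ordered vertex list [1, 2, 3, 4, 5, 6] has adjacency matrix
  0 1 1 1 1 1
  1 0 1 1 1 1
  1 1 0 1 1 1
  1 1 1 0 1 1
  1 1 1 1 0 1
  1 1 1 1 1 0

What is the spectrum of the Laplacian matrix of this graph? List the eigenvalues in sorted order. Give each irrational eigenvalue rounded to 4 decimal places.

Reading degrees in the order [1, 2, 3, 4, 5, 6] gives [5, 5, 5, 5, 5, 5]; set D = diag(5, 5, 5, 5, 5, 5) and form L = D - A. Diagonalising L (or applying a numerical eigensolver to the 6x6 matrix) gives the spectrum above.

[0, 6, 6, 6, 6, 6]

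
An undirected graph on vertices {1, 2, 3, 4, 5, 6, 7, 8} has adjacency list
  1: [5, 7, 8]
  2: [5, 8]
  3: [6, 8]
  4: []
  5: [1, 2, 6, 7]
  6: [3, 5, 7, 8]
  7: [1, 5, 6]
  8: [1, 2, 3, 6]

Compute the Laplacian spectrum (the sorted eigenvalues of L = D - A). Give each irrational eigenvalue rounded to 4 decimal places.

Each diagonal entry of L is the vertex degree and each off-diagonal entry is -1 where an edge is present, 0 otherwise; in the order [1, 2, 3, 4, 5, 6, 7, 8] the diagonal is [3, 2, 2, 0, 4, 4, 3, 4]. Diagonalising L (or applying a numerical eigensolver to the 8x8 matrix) gives the spectrum above. The 2 zero eigenvalues correspond to the 2 connected components.

[0, 0, 1.5858, 1.8642, 3.3378, 4.4142, 4.6622, 6.1358]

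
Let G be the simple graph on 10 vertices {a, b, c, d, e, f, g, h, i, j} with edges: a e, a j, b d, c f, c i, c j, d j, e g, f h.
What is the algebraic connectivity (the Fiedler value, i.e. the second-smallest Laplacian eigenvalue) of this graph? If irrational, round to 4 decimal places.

0.1859

With the vertex order [a, b, c, d, e, f, g, h, i, j], the degrees are [2, 1, 3, 2, 2, 2, 1, 1, 1, 3], giving D = diag(2, 1, 3, 2, 2, 2, 1, 1, 1, 3) and L = D - A. The smallest Laplacian eigenvalue is always 0. The next one, lambda_2 = 0.1859, measures how hard the graph is to disconnect: larger values mean better connectivity. By the matrix-tree theorem the graph has (1/10) * product of the nonzero eigenvalues = 1 spanning tree.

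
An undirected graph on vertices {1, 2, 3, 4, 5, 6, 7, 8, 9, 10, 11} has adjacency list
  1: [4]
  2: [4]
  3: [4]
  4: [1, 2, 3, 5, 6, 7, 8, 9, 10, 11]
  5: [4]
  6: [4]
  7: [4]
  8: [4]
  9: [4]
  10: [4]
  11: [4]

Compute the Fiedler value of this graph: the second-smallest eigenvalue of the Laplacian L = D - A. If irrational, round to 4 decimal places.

With the vertex order [1, 2, 3, 4, 5, 6, 7, 8, 9, 10, 11], the degrees are [1, 1, 1, 10, 1, 1, 1, 1, 1, 1, 1], giving D = diag(1, 1, 1, 10, 1, 1, 1, 1, 1, 1, 1) and L = D - A. The smallest Laplacian eigenvalue is always 0. The next one, lambda_2 = 1, measures how hard the graph is to disconnect: larger values mean better connectivity. The largest eigenvalue, 11, is at most the vertex count 11. By the matrix-tree theorem the graph has (1/11) * product of the nonzero eigenvalues = 1 spanning tree.

1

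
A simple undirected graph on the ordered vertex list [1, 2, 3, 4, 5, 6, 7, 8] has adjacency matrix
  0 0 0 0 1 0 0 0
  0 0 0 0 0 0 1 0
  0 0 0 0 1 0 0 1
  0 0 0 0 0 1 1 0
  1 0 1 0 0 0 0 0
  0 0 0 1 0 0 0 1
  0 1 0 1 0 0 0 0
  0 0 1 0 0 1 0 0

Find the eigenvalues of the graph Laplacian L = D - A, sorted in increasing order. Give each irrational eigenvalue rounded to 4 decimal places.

[0, 0.1522, 0.5858, 1.2346, 2, 2.7654, 3.4142, 3.8478]

Each diagonal entry of L is the vertex degree and each off-diagonal entry is -1 where an edge is present, 0 otherwise; in the order [1, 2, 3, 4, 5, 6, 7, 8] the diagonal is [1, 1, 2, 2, 2, 2, 2, 2]. Diagonalising L (or applying a numerical eigensolver to the 8x8 matrix) gives the spectrum above. The single zero eigenvalue shows the graph is connected. There is one zero in the spectrum, matching the 1 component.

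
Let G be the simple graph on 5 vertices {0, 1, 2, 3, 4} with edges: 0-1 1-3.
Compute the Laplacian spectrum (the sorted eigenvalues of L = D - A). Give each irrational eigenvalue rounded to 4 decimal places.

[0, 0, 0, 1, 3]

Reading degrees in the order [0, 1, 2, 3, 4] gives [1, 2, 0, 1, 0]; set D = diag(1, 2, 0, 1, 0) and form L = D - A. The multiplicity of 0 as a Laplacian eigenvalue equals the number of connected components. The 3 zero eigenvalues correspond to the 3 connected components. The eigenvalues sum to 4, which equals trace(L) = 2|E|.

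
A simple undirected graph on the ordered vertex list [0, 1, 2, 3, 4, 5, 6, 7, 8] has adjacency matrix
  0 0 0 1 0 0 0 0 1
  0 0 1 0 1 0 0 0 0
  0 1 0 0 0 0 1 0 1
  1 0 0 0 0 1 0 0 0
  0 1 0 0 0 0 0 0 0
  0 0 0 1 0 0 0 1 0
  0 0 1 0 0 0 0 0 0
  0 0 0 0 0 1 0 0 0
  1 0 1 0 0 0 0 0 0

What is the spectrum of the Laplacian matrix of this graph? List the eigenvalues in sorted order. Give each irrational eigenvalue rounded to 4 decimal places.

Each diagonal entry of L is the vertex degree and each off-diagonal entry is -1 where an edge is present, 0 otherwise; in the order [0, 1, 2, 3, 4, 5, 6, 7, 8] the diagonal is [2, 2, 3, 2, 1, 2, 1, 1, 2]. Since every row of L sums to 0, the all-ones vector is in the kernel and 0 is an eigenvalue. The single zero eigenvalue shows the graph is connected. By the matrix-tree theorem the graph has (1/9) * product of the nonzero eigenvalues = 1 spanning tree.

[0, 0.1404, 0.5362, 0.7754, 1.5803, 2.2449, 2.7784, 3.5988, 4.3455]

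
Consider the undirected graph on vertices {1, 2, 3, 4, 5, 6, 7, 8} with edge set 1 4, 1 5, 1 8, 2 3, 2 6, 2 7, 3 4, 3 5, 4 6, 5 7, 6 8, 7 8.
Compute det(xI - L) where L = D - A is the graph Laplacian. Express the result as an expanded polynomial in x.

x^8 - 24x^7 + 240x^6 - 1296x^5 + 4080x^4 - 7488x^3 + 7424x^2 - 3072x

With the vertex order [1, 2, 3, 4, 5, 6, 7, 8], the degrees are [3, 3, 3, 3, 3, 3, 3, 3], giving D = diag(3, 3, 3, 3, 3, 3, 3, 3) and L = D - A. The eigenvalues of L are [0, 2, 2, 2, 4, 4, 4, 6]; the characteristic polynomial is the product of (x - lambda_i), which multiplies out to x^8 - 24x^7 + 240x^6 - 1296x^5 + 4080x^4 - 7488x^3 + 7424x^2 - 3072x. The coefficient of x^7 equals -trace(L) = -24, matching the sum of degrees. There is one zero in the spectrum, matching the 1 component.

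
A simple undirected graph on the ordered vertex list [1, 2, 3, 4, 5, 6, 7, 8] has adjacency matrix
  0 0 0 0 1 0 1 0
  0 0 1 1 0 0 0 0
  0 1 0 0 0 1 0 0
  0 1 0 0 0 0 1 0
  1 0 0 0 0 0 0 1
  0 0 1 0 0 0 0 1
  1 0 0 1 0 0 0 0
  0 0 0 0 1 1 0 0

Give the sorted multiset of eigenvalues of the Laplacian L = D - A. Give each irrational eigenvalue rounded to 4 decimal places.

With the vertex order [1, 2, 3, 4, 5, 6, 7, 8], the degrees are [2, 2, 2, 2, 2, 2, 2, 2], giving D = diag(2, 2, 2, 2, 2, 2, 2, 2) and L = D - A. Since every row of L sums to 0, the all-ones vector is in the kernel and 0 is an eigenvalue. The single zero eigenvalue shows the graph is connected.

[0, 0.5858, 0.5858, 2, 2, 3.4142, 3.4142, 4]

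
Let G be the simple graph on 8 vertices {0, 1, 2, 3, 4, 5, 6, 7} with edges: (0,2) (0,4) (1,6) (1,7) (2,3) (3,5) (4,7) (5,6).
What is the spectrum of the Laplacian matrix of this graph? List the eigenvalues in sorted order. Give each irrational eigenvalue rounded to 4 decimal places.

Each diagonal entry of L is the vertex degree and each off-diagonal entry is -1 where an edge is present, 0 otherwise; in the order [0, 1, 2, 3, 4, 5, 6, 7] the diagonal is [2, 2, 2, 2, 2, 2, 2, 2]. The multiplicity of 0 as a Laplacian eigenvalue equals the number of connected components. The single zero eigenvalue shows the graph is connected. The largest eigenvalue, 4, is at most the vertex count 8. The eigenvalues sum to 16, which equals trace(L) = 2|E|.

[0, 0.5858, 0.5858, 2, 2, 3.4142, 3.4142, 4]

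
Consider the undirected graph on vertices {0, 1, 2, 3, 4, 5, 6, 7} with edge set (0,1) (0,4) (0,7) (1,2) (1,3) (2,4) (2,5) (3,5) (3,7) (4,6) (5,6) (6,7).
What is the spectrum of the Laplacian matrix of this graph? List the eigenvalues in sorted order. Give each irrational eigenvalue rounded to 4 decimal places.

[0, 2, 2, 2, 4, 4, 4, 6]

Each diagonal entry of L is the vertex degree and each off-diagonal entry is -1 where an edge is present, 0 otherwise; in the order [0, 1, 2, 3, 4, 5, 6, 7] the diagonal is [3, 3, 3, 3, 3, 3, 3, 3]. Since every row of L sums to 0, the all-ones vector is in the kernel and 0 is an eigenvalue. The largest eigenvalue, 6, is at most the vertex count 8.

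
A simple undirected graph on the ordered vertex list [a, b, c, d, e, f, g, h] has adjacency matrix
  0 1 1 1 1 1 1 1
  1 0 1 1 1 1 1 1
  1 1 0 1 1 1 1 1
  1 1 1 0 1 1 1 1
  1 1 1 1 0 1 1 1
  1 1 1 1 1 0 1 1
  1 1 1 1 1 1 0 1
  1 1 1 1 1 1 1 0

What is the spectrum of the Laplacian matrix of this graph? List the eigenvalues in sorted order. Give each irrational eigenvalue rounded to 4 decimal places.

Each diagonal entry of L is the vertex degree and each off-diagonal entry is -1 where an edge is present, 0 otherwise; in the order [a, b, c, d, e, f, g, h] the diagonal is [7, 7, 7, 7, 7, 7, 7, 7]. Since every row of L sums to 0, the all-ones vector is in the kernel and 0 is an eigenvalue. The eigenvalues sum to 56, which equals trace(L) = 2|E|.

[0, 8, 8, 8, 8, 8, 8, 8]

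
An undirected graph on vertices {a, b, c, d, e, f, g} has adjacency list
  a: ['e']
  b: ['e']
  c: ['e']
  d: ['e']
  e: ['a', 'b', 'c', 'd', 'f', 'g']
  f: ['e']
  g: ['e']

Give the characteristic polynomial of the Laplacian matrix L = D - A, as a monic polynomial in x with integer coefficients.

Reading degrees in the order [a, b, c, d, e, f, g] gives [1, 1, 1, 1, 6, 1, 1]; set D = diag(1, 1, 1, 1, 6, 1, 1) and form L = D - A. L has integer entries, so p(x) = det(xI - L) has integer coefficients. Expanding the determinant yields x^7 - 12x^6 + 45x^5 - 80x^4 + 75x^3 - 36x^2 + 7x. The coefficient of x^6 equals -trace(L) = -12, matching the sum of degrees.

x^7 - 12x^6 + 45x^5 - 80x^4 + 75x^3 - 36x^2 + 7x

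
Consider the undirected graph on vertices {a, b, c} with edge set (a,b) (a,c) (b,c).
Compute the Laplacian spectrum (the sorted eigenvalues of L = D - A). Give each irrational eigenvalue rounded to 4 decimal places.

Reading degrees in the order [a, b, c] gives [2, 2, 2]; set D = diag(2, 2, 2) and form L = D - A. Since every row of L sums to 0, the all-ones vector is in the kernel and 0 is an eigenvalue. The largest eigenvalue, 3, is at most the vertex count 3.

[0, 3, 3]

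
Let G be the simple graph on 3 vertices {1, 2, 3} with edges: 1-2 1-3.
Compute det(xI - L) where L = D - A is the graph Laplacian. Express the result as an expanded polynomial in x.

x^3 - 4x^2 + 3x

With the vertex order [1, 2, 3], the degrees are [2, 1, 1], giving D = diag(2, 1, 1) and L = D - A. The eigenvalues of L are [0, 1, 3]; the characteristic polynomial is the product of (x - lambda_i), which multiplies out to x^3 - 4x^2 + 3x. The coefficient of x^2 equals -trace(L) = -4, matching the sum of degrees. The eigenvalues sum to 4, which equals trace(L) = 2|E|.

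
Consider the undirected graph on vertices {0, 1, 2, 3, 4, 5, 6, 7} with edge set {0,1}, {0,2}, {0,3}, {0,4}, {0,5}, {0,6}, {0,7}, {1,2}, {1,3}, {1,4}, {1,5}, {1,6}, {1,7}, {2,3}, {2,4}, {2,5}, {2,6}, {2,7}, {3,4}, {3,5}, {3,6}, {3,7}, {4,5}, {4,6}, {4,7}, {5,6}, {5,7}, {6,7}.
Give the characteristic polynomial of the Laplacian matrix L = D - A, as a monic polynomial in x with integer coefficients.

x^8 - 56x^7 + 1344x^6 - 17920x^5 + 143360x^4 - 688128x^3 + 1835008x^2 - 2097152x

Each diagonal entry of L is the vertex degree and each off-diagonal entry is -1 where an edge is present, 0 otherwise; in the order [0, 1, 2, 3, 4, 5, 6, 7] the diagonal is [7, 7, 7, 7, 7, 7, 7, 7]. Computing det(xI - L) by cofactor expansion (or equivalently via sum-over-permutations) gives x^8 - 56x^7 + 1344x^6 - 17920x^5 + 143360x^4 - 688128x^3 + 1835008x^2 - 2097152x. Since p(0) = det(-L) = 0, x divides p(x). There is one zero in the spectrum, matching the 1 component.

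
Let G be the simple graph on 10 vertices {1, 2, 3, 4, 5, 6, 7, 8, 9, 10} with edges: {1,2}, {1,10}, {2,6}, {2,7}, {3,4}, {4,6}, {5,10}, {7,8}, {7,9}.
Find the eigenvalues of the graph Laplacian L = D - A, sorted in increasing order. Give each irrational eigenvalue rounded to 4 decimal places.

Reading degrees in the order [1, 2, 3, 4, 5, 6, 7, 8, 9, 10] gives [2, 3, 1, 2, 1, 2, 3, 1, 1, 2]; set D = diag(2, 3, 1, 2, 1, 2, 3, 1, 1, 2) and form L = D - A. Since every row of L sums to 0, the all-ones vector is in the kernel and 0 is an eigenvalue. There is one zero in the spectrum, matching the 1 component.

[0, 0.1981, 0.2375, 1, 1, 1.5550, 2.5634, 3.2470, 3.4832, 4.7159]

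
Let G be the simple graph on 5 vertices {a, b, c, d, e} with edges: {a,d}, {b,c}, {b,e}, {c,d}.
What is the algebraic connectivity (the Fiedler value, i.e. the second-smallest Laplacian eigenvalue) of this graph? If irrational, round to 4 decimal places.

Reading degrees in the order [a, b, c, d, e] gives [1, 2, 2, 2, 1]; set D = diag(1, 2, 2, 2, 1) and form L = D - A. The sorted Laplacian eigenvalues are [0, 0.3820, 1.3820, 2.6180, 3.6180]; the algebraic connectivity is the second entry, 0.3820. By the matrix-tree theorem the graph has (1/5) * product of the nonzero eigenvalues = 1 spanning tree.

0.3820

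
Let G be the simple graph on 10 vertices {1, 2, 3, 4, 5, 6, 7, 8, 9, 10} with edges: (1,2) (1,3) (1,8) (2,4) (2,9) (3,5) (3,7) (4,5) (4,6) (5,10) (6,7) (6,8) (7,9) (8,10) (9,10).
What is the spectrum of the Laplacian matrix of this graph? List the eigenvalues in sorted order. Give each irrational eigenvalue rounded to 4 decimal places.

Each diagonal entry of L is the vertex degree and each off-diagonal entry is -1 where an edge is present, 0 otherwise; in the order [1, 2, 3, 4, 5, 6, 7, 8, 9, 10] the diagonal is [3, 3, 3, 3, 3, 3, 3, 3, 3, 3]. The multiplicity of 0 as a Laplacian eigenvalue equals the number of connected components. The single zero eigenvalue shows the graph is connected. There is one zero in the spectrum, matching the 1 component. By the matrix-tree theorem the graph has (1/10) * product of the nonzero eigenvalues = 2000 spanning trees.

[0, 2, 2, 2, 2, 2, 5, 5, 5, 5]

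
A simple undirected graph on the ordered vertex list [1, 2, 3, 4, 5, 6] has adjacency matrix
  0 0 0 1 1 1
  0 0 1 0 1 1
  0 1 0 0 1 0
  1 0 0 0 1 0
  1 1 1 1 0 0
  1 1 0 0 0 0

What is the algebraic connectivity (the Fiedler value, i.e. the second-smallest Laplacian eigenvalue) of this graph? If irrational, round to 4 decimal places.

1.3820

Each diagonal entry of L is the vertex degree and each off-diagonal entry is -1 where an edge is present, 0 otherwise; in the order [1, 2, 3, 4, 5, 6] the diagonal is [3, 3, 2, 2, 4, 2]. The smallest Laplacian eigenvalue is always 0. The next one, lambda_2 = 1.3820, measures how hard the graph is to disconnect: larger values mean better connectivity. The largest eigenvalue, 5.3028, is at most the vertex count 6.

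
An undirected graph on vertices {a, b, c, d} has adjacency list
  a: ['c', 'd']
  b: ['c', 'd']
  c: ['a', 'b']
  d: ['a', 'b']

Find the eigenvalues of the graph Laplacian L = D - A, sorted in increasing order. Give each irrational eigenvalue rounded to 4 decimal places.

Each diagonal entry of L is the vertex degree and each off-diagonal entry is -1 where an edge is present, 0 otherwise; in the order [a, b, c, d] the diagonal is [2, 2, 2, 2]. Since every row of L sums to 0, the all-ones vector is in the kernel and 0 is an eigenvalue. The single zero eigenvalue shows the graph is connected. The largest eigenvalue, 4, is at most the vertex count 4.

[0, 2, 2, 4]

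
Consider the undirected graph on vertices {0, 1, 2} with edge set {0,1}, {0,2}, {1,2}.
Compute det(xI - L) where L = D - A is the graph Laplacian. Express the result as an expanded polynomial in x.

With the vertex order [0, 1, 2], the degrees are [2, 2, 2], giving D = diag(2, 2, 2) and L = D - A. Computing det(xI - L) by cofactor expansion (or equivalently via sum-over-permutations) gives x^3 - 6x^2 + 9x. The constant term is 0 because L is singular (the all-ones vector lies in its kernel).

x^3 - 6x^2 + 9x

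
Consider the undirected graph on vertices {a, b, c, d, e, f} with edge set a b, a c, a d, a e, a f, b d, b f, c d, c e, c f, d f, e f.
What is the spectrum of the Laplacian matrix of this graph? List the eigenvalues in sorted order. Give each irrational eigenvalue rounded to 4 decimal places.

Each diagonal entry of L is the vertex degree and each off-diagonal entry is -1 where an edge is present, 0 otherwise; in the order [a, b, c, d, e, f] the diagonal is [5, 3, 4, 4, 3, 5]. Since every row of L sums to 0, the all-ones vector is in the kernel and 0 is an eigenvalue. The single zero eigenvalue shows the graph is connected. The eigenvalues sum to 24, which equals trace(L) = 2|E|.

[0, 2.5858, 4, 5.4142, 6, 6]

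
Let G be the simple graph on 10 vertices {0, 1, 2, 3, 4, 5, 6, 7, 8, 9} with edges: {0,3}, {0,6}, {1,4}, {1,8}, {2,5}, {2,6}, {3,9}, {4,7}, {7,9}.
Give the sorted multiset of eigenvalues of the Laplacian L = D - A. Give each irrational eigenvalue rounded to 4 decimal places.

[0, 0.0979, 0.3820, 0.8244, 1.3820, 2, 2.6180, 3.1756, 3.6180, 3.9021]

Reading degrees in the order [0, 1, 2, 3, 4, 5, 6, 7, 8, 9] gives [2, 2, 2, 2, 2, 1, 2, 2, 1, 2]; set D = diag(2, 2, 2, 2, 2, 1, 2, 2, 1, 2) and form L = D - A. Since every row of L sums to 0, the all-ones vector is in the kernel and 0 is an eigenvalue. There is one zero in the spectrum, matching the 1 component.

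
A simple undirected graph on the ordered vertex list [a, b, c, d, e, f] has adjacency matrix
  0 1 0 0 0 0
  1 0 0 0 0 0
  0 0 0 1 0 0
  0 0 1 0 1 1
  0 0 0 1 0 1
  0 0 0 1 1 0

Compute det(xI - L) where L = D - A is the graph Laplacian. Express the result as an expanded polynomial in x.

With the vertex order [a, b, c, d, e, f], the degrees are [1, 1, 1, 3, 2, 2], giving D = diag(1, 1, 1, 3, 2, 2) and L = D - A. Computing det(xI - L) by cofactor expansion (or equivalently via sum-over-permutations) gives x^6 - 10x^5 + 35x^4 - 50x^3 + 24x^2. The constant term is 0 because L is singular (the all-ones vector lies in its kernel).

x^6 - 10x^5 + 35x^4 - 50x^3 + 24x^2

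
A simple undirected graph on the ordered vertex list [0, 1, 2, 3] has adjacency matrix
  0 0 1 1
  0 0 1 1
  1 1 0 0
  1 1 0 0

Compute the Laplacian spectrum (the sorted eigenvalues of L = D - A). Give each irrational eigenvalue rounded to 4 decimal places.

[0, 2, 2, 4]

With the vertex order [0, 1, 2, 3], the degrees are [2, 2, 2, 2], giving D = diag(2, 2, 2, 2) and L = D - A. L is symmetric positive semidefinite, so every eigenvalue is real and nonnegative.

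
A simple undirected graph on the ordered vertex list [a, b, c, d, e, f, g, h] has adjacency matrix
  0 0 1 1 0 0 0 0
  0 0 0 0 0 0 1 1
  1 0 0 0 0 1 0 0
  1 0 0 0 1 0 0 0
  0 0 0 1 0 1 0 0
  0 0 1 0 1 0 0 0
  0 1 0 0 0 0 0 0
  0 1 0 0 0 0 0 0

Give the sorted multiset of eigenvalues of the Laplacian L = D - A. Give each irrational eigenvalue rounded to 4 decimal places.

Reading degrees in the order [a, b, c, d, e, f, g, h] gives [2, 2, 2, 2, 2, 2, 1, 1]; set D = diag(2, 2, 2, 2, 2, 2, 1, 1) and form L = D - A. The multiplicity of 0 as a Laplacian eigenvalue equals the number of connected components. The 2 zero eigenvalues correspond to the 2 connected components. The largest eigenvalue, 3.6180, is at most the vertex count 8. There are 2 zeros in the spectrum, matching the 2 components.

[0, 0, 1, 1.3820, 1.3820, 3, 3.6180, 3.6180]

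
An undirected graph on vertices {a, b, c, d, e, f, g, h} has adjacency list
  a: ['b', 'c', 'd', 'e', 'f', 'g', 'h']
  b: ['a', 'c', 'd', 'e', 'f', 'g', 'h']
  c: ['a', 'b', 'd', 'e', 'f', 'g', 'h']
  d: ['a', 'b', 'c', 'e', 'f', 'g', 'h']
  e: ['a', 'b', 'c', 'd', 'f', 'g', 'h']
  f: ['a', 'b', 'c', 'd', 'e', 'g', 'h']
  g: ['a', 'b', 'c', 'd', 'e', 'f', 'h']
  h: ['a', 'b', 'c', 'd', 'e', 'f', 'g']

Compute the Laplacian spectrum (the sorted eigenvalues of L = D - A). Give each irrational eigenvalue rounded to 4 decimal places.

With the vertex order [a, b, c, d, e, f, g, h], the degrees are [7, 7, 7, 7, 7, 7, 7, 7], giving D = diag(7, 7, 7, 7, 7, 7, 7, 7) and L = D - A. L is symmetric positive semidefinite, so every eigenvalue is real and nonnegative. There is one zero in the spectrum, matching the 1 component.

[0, 8, 8, 8, 8, 8, 8, 8]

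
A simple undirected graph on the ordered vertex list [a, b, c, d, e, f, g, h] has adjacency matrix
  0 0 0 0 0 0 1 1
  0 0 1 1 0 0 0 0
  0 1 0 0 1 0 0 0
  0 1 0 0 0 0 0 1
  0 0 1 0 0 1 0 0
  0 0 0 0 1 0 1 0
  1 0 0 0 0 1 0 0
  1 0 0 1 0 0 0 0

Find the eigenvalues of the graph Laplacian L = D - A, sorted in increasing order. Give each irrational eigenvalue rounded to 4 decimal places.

[0, 0.5858, 0.5858, 2, 2, 3.4142, 3.4142, 4]

With the vertex order [a, b, c, d, e, f, g, h], the degrees are [2, 2, 2, 2, 2, 2, 2, 2], giving D = diag(2, 2, 2, 2, 2, 2, 2, 2) and L = D - A. The multiplicity of 0 as a Laplacian eigenvalue equals the number of connected components. The largest eigenvalue, 4, is at most the vertex count 8.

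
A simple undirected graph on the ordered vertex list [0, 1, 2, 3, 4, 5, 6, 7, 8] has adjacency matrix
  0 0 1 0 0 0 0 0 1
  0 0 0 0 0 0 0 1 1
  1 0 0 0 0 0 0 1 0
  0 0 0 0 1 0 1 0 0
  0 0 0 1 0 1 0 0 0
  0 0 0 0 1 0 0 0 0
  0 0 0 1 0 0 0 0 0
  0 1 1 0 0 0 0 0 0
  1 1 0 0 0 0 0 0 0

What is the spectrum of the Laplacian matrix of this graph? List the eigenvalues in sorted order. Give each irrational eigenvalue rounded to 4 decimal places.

[0, 0, 0.5858, 1.3820, 1.3820, 2, 3.4142, 3.6180, 3.6180]

Reading degrees in the order [0, 1, 2, 3, 4, 5, 6, 7, 8] gives [2, 2, 2, 2, 2, 1, 1, 2, 2]; set D = diag(2, 2, 2, 2, 2, 1, 1, 2, 2) and form L = D - A. L is symmetric positive semidefinite, so every eigenvalue is real and nonnegative. The 2 zero eigenvalues correspond to the 2 connected components. There are 2 zeros in the spectrum, matching the 2 components.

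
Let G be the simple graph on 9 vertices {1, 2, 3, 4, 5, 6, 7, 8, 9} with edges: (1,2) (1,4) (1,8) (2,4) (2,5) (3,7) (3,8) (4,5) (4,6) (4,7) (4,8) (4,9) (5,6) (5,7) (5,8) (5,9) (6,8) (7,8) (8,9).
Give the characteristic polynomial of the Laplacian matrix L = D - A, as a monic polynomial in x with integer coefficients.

Each diagonal entry of L is the vertex degree and each off-diagonal entry is -1 where an edge is present, 0 otherwise; in the order [1, 2, 3, 4, 5, 6, 7, 8, 9] the diagonal is [3, 3, 2, 7, 6, 3, 4, 7, 3]. Computing det(xI - L) by cofactor expansion (or equivalently via sum-over-permutations) gives x^9 - 38x^8 + 608x^7 - 5336x^6 + 28042x^5 - 90254x^4 + 173569x^3 - 182136x^2 + 79704x. The constant term is 0 because L is singular (the all-ones vector lies in its kernel). The largest eigenvalue, 8.2084, is at most the vertex count 9.

x^9 - 38x^8 + 608x^7 - 5336x^6 + 28042x^5 - 90254x^4 + 173569x^3 - 182136x^2 + 79704x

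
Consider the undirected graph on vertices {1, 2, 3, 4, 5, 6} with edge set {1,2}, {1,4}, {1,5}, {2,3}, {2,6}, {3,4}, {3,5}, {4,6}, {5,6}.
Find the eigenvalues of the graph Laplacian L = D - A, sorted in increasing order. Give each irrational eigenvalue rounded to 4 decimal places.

With the vertex order [1, 2, 3, 4, 5, 6], the degrees are [3, 3, 3, 3, 3, 3], giving D = diag(3, 3, 3, 3, 3, 3) and L = D - A. Since every row of L sums to 0, the all-ones vector is in the kernel and 0 is an eigenvalue. The single zero eigenvalue shows the graph is connected. By the matrix-tree theorem the graph has (1/6) * product of the nonzero eigenvalues = 81 spanning trees. There is one zero in the spectrum, matching the 1 component.

[0, 3, 3, 3, 3, 6]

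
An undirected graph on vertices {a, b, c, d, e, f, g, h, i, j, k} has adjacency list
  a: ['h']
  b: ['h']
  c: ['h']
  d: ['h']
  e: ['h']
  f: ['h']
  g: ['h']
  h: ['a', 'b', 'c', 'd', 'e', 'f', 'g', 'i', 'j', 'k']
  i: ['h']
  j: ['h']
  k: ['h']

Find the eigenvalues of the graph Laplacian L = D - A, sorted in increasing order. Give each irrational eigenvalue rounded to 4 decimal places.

Each diagonal entry of L is the vertex degree and each off-diagonal entry is -1 where an edge is present, 0 otherwise; in the order [a, b, c, d, e, f, g, h, i, j, k] the diagonal is [1, 1, 1, 1, 1, 1, 1, 10, 1, 1, 1]. L is symmetric positive semidefinite, so every eigenvalue is real and nonnegative.

[0, 1, 1, 1, 1, 1, 1, 1, 1, 1, 11]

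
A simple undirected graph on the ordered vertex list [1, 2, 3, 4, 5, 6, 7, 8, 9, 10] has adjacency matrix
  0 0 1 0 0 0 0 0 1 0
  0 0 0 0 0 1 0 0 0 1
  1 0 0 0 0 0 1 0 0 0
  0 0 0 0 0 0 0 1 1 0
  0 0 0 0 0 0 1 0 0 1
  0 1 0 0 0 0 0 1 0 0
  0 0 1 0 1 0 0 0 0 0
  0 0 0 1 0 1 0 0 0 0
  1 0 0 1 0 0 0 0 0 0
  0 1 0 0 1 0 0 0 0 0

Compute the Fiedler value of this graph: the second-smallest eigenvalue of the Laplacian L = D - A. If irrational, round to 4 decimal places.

Reading degrees in the order [1, 2, 3, 4, 5, 6, 7, 8, 9, 10] gives [2, 2, 2, 2, 2, 2, 2, 2, 2, 2]; set D = diag(2, 2, 2, 2, 2, 2, 2, 2, 2, 2) and form L = D - A. Computing the eigenvalues of L and sorting gives [0, 0.3820, 0.3820, 1.3820, 1.3820, 2.6180, 2.6180, 3.6180, 3.6180, 4]. The Fiedler value lambda_2 = 0.3820 is strictly positive, so the graph is connected. The eigenvalues sum to 20, which equals trace(L) = 2|E|.

0.3820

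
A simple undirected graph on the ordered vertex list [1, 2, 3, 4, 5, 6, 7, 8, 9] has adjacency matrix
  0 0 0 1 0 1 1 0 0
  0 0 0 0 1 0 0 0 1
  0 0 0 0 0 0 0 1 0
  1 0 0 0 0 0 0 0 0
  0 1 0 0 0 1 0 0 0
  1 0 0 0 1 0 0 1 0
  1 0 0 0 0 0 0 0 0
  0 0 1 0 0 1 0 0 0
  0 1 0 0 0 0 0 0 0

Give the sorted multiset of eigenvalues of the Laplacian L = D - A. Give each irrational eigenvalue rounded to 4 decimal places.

[0, 0.2217, 0.3327, 1, 1.1923, 2.1071, 3, 3.4413, 4.7049]

Each diagonal entry of L is the vertex degree and each off-diagonal entry is -1 where an edge is present, 0 otherwise; in the order [1, 2, 3, 4, 5, 6, 7, 8, 9] the diagonal is [3, 2, 1, 1, 2, 3, 1, 2, 1]. Diagonalising L (or applying a numerical eigensolver to the 9x9 matrix) gives the spectrum above. The single zero eigenvalue shows the graph is connected. There is one zero in the spectrum, matching the 1 component.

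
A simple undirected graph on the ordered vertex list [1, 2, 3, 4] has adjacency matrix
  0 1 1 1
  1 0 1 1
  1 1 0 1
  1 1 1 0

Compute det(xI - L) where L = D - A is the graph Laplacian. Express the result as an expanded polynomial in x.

x^4 - 12x^3 + 48x^2 - 64x

Reading degrees in the order [1, 2, 3, 4] gives [3, 3, 3, 3]; set D = diag(3, 3, 3, 3) and form L = D - A. L has integer entries, so p(x) = det(xI - L) has integer coefficients. Expanding the determinant yields x^4 - 12x^3 + 48x^2 - 64x. Since p(0) = det(-L) = 0, x divides p(x). The largest eigenvalue, 4, is at most the vertex count 4. The eigenvalues sum to 12, which equals trace(L) = 2|E|.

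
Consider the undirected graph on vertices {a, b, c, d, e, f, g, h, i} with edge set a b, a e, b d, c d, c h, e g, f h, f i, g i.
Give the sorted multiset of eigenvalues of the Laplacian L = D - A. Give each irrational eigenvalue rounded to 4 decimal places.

[0, 0.4679, 0.4679, 1.6527, 1.6527, 3, 3, 3.8794, 3.8794]

With the vertex order [a, b, c, d, e, f, g, h, i], the degrees are [2, 2, 2, 2, 2, 2, 2, 2, 2], giving D = diag(2, 2, 2, 2, 2, 2, 2, 2, 2) and L = D - A. The multiplicity of 0 as a Laplacian eigenvalue equals the number of connected components. The single zero eigenvalue shows the graph is connected. By the matrix-tree theorem the graph has (1/9) * product of the nonzero eigenvalues = 9 spanning trees.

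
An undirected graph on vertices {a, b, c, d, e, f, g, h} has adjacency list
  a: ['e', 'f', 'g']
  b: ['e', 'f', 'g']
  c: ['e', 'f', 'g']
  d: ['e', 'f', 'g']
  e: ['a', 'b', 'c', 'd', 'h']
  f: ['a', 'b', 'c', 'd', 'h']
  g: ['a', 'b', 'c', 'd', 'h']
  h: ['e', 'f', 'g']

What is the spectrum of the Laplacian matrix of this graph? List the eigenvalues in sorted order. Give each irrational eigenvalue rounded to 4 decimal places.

Each diagonal entry of L is the vertex degree and each off-diagonal entry is -1 where an edge is present, 0 otherwise; in the order [a, b, c, d, e, f, g, h] the diagonal is [3, 3, 3, 3, 5, 5, 5, 3]. Since every row of L sums to 0, the all-ones vector is in the kernel and 0 is an eigenvalue. The single zero eigenvalue shows the graph is connected. The largest eigenvalue, 8, is at most the vertex count 8.

[0, 3, 3, 3, 3, 5, 5, 8]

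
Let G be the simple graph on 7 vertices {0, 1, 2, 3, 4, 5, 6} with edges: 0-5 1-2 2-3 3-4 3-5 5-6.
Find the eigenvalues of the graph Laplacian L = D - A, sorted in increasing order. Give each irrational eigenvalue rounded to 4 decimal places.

Each diagonal entry of L is the vertex degree and each off-diagonal entry is -1 where an edge is present, 0 otherwise; in the order [0, 1, 2, 3, 4, 5, 6] the diagonal is [1, 1, 2, 3, 1, 3, 1]. L is symmetric positive semidefinite, so every eigenvalue is real and nonnegative. By the matrix-tree theorem the graph has (1/7) * product of the nonzero eigenvalues = 1 spanning tree.

[0, 0.3217, 0.6802, 1, 2.1397, 3.2297, 4.6287]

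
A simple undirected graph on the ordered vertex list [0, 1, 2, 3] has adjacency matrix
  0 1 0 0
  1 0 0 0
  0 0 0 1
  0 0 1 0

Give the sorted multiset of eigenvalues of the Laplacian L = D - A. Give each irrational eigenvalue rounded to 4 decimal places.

With the vertex order [0, 1, 2, 3], the degrees are [1, 1, 1, 1], giving D = diag(1, 1, 1, 1) and L = D - A. Since every row of L sums to 0, the all-ones vector is in the kernel and 0 is an eigenvalue. The 2 zero eigenvalues correspond to the 2 connected components.

[0, 0, 2, 2]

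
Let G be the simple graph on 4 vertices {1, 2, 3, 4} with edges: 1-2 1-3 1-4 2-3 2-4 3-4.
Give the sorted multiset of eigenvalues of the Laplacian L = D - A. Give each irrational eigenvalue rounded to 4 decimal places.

[0, 4, 4, 4]

With the vertex order [1, 2, 3, 4], the degrees are [3, 3, 3, 3], giving D = diag(3, 3, 3, 3) and L = D - A. L is symmetric positive semidefinite, so every eigenvalue is real and nonnegative. The single zero eigenvalue shows the graph is connected. The largest eigenvalue, 4, is at most the vertex count 4.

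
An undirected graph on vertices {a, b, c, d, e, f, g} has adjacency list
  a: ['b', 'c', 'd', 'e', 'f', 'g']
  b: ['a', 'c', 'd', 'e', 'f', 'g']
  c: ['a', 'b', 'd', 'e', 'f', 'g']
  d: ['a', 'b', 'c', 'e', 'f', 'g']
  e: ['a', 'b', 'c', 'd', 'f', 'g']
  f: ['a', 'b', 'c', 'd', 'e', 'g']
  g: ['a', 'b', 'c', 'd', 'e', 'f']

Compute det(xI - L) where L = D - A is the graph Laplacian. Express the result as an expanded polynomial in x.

x^7 - 42x^6 + 735x^5 - 6860x^4 + 36015x^3 - 100842x^2 + 117649x

Reading degrees in the order [a, b, c, d, e, f, g] gives [6, 6, 6, 6, 6, 6, 6]; set D = diag(6, 6, 6, 6, 6, 6, 6) and form L = D - A. L has integer entries, so p(x) = det(xI - L) has integer coefficients. Expanding the determinant yields x^7 - 42x^6 + 735x^5 - 6860x^4 + 36015x^3 - 100842x^2 + 117649x. The coefficient of x^6 equals -trace(L) = -42, matching the sum of degrees.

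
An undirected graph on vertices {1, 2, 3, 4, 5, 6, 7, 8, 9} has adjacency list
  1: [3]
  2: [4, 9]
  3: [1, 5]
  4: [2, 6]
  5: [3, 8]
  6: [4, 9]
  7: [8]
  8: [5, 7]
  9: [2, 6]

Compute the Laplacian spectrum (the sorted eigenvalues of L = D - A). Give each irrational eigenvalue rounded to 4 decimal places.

[0, 0, 0.3820, 1.3820, 2, 2, 2.6180, 3.6180, 4]

With the vertex order [1, 2, 3, 4, 5, 6, 7, 8, 9], the degrees are [1, 2, 2, 2, 2, 2, 1, 2, 2], giving D = diag(1, 2, 2, 2, 2, 2, 1, 2, 2) and L = D - A. Since every row of L sums to 0, the all-ones vector is in the kernel and 0 is an eigenvalue. The 2 zero eigenvalues correspond to the 2 connected components. The largest eigenvalue, 4, is at most the vertex count 9. The eigenvalues sum to 16, which equals trace(L) = 2|E|.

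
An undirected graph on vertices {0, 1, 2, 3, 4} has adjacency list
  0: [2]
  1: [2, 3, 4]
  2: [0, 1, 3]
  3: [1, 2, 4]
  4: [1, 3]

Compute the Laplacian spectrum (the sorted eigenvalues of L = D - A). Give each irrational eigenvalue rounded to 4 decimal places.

Each diagonal entry of L is the vertex degree and each off-diagonal entry is -1 where an edge is present, 0 otherwise; in the order [0, 1, 2, 3, 4] the diagonal is [1, 3, 3, 3, 2]. The multiplicity of 0 as a Laplacian eigenvalue equals the number of connected components. The single zero eigenvalue shows the graph is connected. The eigenvalues sum to 12, which equals trace(L) = 2|E|.

[0, 0.8299, 2.6889, 4, 4.4812]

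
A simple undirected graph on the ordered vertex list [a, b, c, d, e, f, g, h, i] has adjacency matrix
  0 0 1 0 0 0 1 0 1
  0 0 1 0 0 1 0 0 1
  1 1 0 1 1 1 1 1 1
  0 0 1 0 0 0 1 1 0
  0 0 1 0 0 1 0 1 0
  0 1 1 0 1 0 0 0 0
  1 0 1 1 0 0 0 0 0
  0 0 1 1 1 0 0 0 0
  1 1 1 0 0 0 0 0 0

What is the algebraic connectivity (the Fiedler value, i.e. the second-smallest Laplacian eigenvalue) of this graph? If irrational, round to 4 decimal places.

1.5858

Reading degrees in the order [a, b, c, d, e, f, g, h, i] gives [3, 3, 8, 3, 3, 3, 3, 3, 3]; set D = diag(3, 3, 8, 3, 3, 3, 3, 3, 3) and form L = D - A. The smallest Laplacian eigenvalue is always 0. The next one, lambda_2 = 1.5858, measures how hard the graph is to disconnect: larger values mean better connectivity. The eigenvalues sum to 32, which equals trace(L) = 2|E|. By the matrix-tree theorem the graph has (1/9) * product of the nonzero eigenvalues = 2205 spanning trees.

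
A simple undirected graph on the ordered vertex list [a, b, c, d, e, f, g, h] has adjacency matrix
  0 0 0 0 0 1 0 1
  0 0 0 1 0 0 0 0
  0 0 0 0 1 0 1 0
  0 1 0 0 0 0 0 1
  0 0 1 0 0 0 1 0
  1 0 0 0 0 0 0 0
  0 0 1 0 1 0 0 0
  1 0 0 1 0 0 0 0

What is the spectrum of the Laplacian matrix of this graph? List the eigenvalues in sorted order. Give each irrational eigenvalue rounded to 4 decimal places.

Reading degrees in the order [a, b, c, d, e, f, g, h] gives [2, 1, 2, 2, 2, 1, 2, 2]; set D = diag(2, 1, 2, 2, 2, 1, 2, 2) and form L = D - A. The multiplicity of 0 as a Laplacian eigenvalue equals the number of connected components. The 2 zero eigenvalues correspond to the 2 connected components. There are 2 zeros in the spectrum, matching the 2 components. The largest eigenvalue, 3.6180, is at most the vertex count 8.

[0, 0, 0.3820, 1.3820, 2.6180, 3, 3, 3.6180]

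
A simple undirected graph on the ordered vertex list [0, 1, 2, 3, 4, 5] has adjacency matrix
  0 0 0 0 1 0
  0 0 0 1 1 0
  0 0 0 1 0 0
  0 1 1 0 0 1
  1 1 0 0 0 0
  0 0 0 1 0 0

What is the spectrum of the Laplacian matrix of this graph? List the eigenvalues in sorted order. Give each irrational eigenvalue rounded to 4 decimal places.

[0, 0.3249, 1, 1.4608, 3, 4.2143]

With the vertex order [0, 1, 2, 3, 4, 5], the degrees are [1, 2, 1, 3, 2, 1], giving D = diag(1, 2, 1, 3, 2, 1) and L = D - A. L is symmetric positive semidefinite, so every eigenvalue is real and nonnegative. The largest eigenvalue, 4.2143, is at most the vertex count 6. The eigenvalues sum to 10, which equals trace(L) = 2|E|.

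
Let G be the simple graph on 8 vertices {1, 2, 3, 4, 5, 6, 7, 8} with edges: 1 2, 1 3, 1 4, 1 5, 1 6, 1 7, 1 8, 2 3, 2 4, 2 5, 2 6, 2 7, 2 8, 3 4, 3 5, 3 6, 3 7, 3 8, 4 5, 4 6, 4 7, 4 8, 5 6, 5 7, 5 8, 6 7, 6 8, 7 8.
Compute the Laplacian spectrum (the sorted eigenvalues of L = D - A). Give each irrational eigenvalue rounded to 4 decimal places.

With the vertex order [1, 2, 3, 4, 5, 6, 7, 8], the degrees are [7, 7, 7, 7, 7, 7, 7, 7], giving D = diag(7, 7, 7, 7, 7, 7, 7, 7) and L = D - A. The multiplicity of 0 as a Laplacian eigenvalue equals the number of connected components. The largest eigenvalue, 8, is at most the vertex count 8.

[0, 8, 8, 8, 8, 8, 8, 8]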